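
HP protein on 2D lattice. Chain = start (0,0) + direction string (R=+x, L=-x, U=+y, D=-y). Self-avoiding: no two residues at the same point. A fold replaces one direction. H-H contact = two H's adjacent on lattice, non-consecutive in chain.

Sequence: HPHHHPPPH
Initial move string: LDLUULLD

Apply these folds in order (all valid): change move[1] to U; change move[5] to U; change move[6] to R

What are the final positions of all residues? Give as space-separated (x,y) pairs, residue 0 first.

Initial moves: LDLUULLD
Fold: move[1]->U => LULUULLD (positions: [(0, 0), (-1, 0), (-1, 1), (-2, 1), (-2, 2), (-2, 3), (-3, 3), (-4, 3), (-4, 2)])
Fold: move[5]->U => LULUUULD (positions: [(0, 0), (-1, 0), (-1, 1), (-2, 1), (-2, 2), (-2, 3), (-2, 4), (-3, 4), (-3, 3)])
Fold: move[6]->R => LULUUURD (positions: [(0, 0), (-1, 0), (-1, 1), (-2, 1), (-2, 2), (-2, 3), (-2, 4), (-1, 4), (-1, 3)])

Answer: (0,0) (-1,0) (-1,1) (-2,1) (-2,2) (-2,3) (-2,4) (-1,4) (-1,3)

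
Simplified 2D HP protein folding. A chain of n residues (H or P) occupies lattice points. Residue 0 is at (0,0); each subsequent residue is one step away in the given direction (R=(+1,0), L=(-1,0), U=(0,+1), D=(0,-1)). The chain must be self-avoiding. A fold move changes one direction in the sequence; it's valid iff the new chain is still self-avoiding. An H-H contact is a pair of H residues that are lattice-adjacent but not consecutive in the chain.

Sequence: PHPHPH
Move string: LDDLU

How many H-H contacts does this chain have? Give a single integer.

Answer: 0

Derivation:
Positions: [(0, 0), (-1, 0), (-1, -1), (-1, -2), (-2, -2), (-2, -1)]
No H-H contacts found.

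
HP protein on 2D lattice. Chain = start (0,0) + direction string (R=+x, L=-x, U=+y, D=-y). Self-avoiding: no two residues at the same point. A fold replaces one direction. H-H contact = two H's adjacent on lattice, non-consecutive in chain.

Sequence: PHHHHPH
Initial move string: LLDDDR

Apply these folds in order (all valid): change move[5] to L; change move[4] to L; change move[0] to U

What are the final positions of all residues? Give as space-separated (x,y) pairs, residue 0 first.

Answer: (0,0) (0,1) (-1,1) (-1,0) (-1,-1) (-2,-1) (-3,-1)

Derivation:
Initial moves: LLDDDR
Fold: move[5]->L => LLDDDL (positions: [(0, 0), (-1, 0), (-2, 0), (-2, -1), (-2, -2), (-2, -3), (-3, -3)])
Fold: move[4]->L => LLDDLL (positions: [(0, 0), (-1, 0), (-2, 0), (-2, -1), (-2, -2), (-3, -2), (-4, -2)])
Fold: move[0]->U => ULDDLL (positions: [(0, 0), (0, 1), (-1, 1), (-1, 0), (-1, -1), (-2, -1), (-3, -1)])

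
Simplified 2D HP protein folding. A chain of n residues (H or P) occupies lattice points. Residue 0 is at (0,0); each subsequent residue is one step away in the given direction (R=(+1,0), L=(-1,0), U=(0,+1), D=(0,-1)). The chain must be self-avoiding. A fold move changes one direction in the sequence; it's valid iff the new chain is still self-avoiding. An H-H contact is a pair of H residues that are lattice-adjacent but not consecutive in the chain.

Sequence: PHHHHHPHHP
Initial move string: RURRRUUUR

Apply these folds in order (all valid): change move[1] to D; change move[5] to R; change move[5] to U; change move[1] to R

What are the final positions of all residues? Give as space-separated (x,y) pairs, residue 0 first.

Initial moves: RURRRUUUR
Fold: move[1]->D => RDRRRUUUR (positions: [(0, 0), (1, 0), (1, -1), (2, -1), (3, -1), (4, -1), (4, 0), (4, 1), (4, 2), (5, 2)])
Fold: move[5]->R => RDRRRRUUR (positions: [(0, 0), (1, 0), (1, -1), (2, -1), (3, -1), (4, -1), (5, -1), (5, 0), (5, 1), (6, 1)])
Fold: move[5]->U => RDRRRUUUR (positions: [(0, 0), (1, 0), (1, -1), (2, -1), (3, -1), (4, -1), (4, 0), (4, 1), (4, 2), (5, 2)])
Fold: move[1]->R => RRRRRUUUR (positions: [(0, 0), (1, 0), (2, 0), (3, 0), (4, 0), (5, 0), (5, 1), (5, 2), (5, 3), (6, 3)])

Answer: (0,0) (1,0) (2,0) (3,0) (4,0) (5,0) (5,1) (5,2) (5,3) (6,3)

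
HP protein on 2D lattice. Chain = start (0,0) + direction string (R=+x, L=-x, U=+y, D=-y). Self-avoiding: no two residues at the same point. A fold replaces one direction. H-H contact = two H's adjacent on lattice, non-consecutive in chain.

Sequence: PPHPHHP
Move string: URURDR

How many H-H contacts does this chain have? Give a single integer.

Positions: [(0, 0), (0, 1), (1, 1), (1, 2), (2, 2), (2, 1), (3, 1)]
H-H contact: residue 2 @(1,1) - residue 5 @(2, 1)

Answer: 1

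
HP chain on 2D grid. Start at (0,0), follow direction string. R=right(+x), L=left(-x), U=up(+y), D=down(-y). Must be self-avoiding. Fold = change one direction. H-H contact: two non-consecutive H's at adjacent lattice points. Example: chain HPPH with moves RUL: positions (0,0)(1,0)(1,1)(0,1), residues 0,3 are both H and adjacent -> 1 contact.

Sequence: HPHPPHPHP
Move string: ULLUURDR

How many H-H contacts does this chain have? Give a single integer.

Answer: 1

Derivation:
Positions: [(0, 0), (0, 1), (-1, 1), (-2, 1), (-2, 2), (-2, 3), (-1, 3), (-1, 2), (0, 2)]
H-H contact: residue 2 @(-1,1) - residue 7 @(-1, 2)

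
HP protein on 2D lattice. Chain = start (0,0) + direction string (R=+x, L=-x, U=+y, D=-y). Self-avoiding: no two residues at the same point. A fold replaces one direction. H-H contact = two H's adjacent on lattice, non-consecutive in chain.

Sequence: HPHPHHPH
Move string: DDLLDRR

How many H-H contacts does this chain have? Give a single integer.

Positions: [(0, 0), (0, -1), (0, -2), (-1, -2), (-2, -2), (-2, -3), (-1, -3), (0, -3)]
H-H contact: residue 2 @(0,-2) - residue 7 @(0, -3)

Answer: 1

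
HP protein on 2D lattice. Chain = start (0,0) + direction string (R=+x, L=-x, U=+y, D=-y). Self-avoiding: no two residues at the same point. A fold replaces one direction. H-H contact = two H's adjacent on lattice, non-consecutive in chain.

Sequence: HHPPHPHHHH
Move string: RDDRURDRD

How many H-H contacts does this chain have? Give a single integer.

Answer: 1

Derivation:
Positions: [(0, 0), (1, 0), (1, -1), (1, -2), (2, -2), (2, -1), (3, -1), (3, -2), (4, -2), (4, -3)]
H-H contact: residue 4 @(2,-2) - residue 7 @(3, -2)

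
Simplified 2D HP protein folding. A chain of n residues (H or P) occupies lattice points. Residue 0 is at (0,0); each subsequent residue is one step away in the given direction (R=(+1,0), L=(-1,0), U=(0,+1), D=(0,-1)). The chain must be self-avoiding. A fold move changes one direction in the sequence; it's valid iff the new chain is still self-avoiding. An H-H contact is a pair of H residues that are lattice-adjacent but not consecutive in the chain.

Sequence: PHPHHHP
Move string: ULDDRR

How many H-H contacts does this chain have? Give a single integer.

Positions: [(0, 0), (0, 1), (-1, 1), (-1, 0), (-1, -1), (0, -1), (1, -1)]
No H-H contacts found.

Answer: 0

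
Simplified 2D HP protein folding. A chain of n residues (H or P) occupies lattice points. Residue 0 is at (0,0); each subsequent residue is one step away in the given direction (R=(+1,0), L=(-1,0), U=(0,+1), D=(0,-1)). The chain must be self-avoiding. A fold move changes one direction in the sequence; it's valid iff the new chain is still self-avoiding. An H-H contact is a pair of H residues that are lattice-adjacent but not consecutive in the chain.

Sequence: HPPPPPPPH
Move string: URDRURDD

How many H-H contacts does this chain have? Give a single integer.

Positions: [(0, 0), (0, 1), (1, 1), (1, 0), (2, 0), (2, 1), (3, 1), (3, 0), (3, -1)]
No H-H contacts found.

Answer: 0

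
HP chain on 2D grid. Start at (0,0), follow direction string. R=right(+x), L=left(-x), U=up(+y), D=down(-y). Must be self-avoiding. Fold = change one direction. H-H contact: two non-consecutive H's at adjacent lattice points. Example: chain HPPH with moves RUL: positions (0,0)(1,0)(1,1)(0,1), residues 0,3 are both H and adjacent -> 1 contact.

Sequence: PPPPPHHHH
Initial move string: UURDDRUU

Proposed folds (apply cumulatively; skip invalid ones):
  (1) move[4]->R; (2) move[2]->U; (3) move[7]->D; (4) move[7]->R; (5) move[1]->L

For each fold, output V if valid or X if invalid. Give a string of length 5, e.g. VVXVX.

Initial: UURDDRUU -> [(0, 0), (0, 1), (0, 2), (1, 2), (1, 1), (1, 0), (2, 0), (2, 1), (2, 2)]
Fold 1: move[4]->R => UURDRRUU VALID
Fold 2: move[2]->U => UUUDRRUU INVALID (collision), skipped
Fold 3: move[7]->D => UURDRRUD INVALID (collision), skipped
Fold 4: move[7]->R => UURDRRUR VALID
Fold 5: move[1]->L => ULRDRRUR INVALID (collision), skipped

Answer: VXXVX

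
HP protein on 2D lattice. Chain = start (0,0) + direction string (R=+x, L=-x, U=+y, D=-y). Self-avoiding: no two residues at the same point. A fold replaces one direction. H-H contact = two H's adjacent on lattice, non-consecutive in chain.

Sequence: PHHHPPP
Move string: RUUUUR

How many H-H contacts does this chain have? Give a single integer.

Answer: 0

Derivation:
Positions: [(0, 0), (1, 0), (1, 1), (1, 2), (1, 3), (1, 4), (2, 4)]
No H-H contacts found.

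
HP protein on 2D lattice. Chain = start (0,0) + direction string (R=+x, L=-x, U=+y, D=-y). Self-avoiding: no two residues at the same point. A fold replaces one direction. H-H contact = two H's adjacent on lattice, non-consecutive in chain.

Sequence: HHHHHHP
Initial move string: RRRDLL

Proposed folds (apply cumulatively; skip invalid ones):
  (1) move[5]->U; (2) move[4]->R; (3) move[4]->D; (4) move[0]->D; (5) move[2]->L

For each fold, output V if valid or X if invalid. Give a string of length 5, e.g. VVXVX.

Answer: XXVVX

Derivation:
Initial: RRRDLL -> [(0, 0), (1, 0), (2, 0), (3, 0), (3, -1), (2, -1), (1, -1)]
Fold 1: move[5]->U => RRRDLU INVALID (collision), skipped
Fold 2: move[4]->R => RRRDRL INVALID (collision), skipped
Fold 3: move[4]->D => RRRDDL VALID
Fold 4: move[0]->D => DRRDDL VALID
Fold 5: move[2]->L => DRLDDL INVALID (collision), skipped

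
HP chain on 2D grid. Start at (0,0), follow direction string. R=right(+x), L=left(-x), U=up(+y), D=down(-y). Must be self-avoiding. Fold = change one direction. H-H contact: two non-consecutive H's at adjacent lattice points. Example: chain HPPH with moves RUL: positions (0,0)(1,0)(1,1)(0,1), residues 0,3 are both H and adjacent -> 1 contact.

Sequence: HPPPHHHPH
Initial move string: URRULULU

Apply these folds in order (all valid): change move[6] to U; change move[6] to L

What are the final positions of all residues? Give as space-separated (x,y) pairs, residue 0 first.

Answer: (0,0) (0,1) (1,1) (2,1) (2,2) (1,2) (1,3) (0,3) (0,4)

Derivation:
Initial moves: URRULULU
Fold: move[6]->U => URRULUUU (positions: [(0, 0), (0, 1), (1, 1), (2, 1), (2, 2), (1, 2), (1, 3), (1, 4), (1, 5)])
Fold: move[6]->L => URRULULU (positions: [(0, 0), (0, 1), (1, 1), (2, 1), (2, 2), (1, 2), (1, 3), (0, 3), (0, 4)])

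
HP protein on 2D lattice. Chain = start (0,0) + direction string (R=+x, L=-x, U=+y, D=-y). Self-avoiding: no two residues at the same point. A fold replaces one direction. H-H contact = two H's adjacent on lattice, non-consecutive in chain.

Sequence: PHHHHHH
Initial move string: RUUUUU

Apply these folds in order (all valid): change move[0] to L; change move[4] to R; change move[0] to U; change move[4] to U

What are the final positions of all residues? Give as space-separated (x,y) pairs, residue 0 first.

Initial moves: RUUUUU
Fold: move[0]->L => LUUUUU (positions: [(0, 0), (-1, 0), (-1, 1), (-1, 2), (-1, 3), (-1, 4), (-1, 5)])
Fold: move[4]->R => LUUURU (positions: [(0, 0), (-1, 0), (-1, 1), (-1, 2), (-1, 3), (0, 3), (0, 4)])
Fold: move[0]->U => UUUURU (positions: [(0, 0), (0, 1), (0, 2), (0, 3), (0, 4), (1, 4), (1, 5)])
Fold: move[4]->U => UUUUUU (positions: [(0, 0), (0, 1), (0, 2), (0, 3), (0, 4), (0, 5), (0, 6)])

Answer: (0,0) (0,1) (0,2) (0,3) (0,4) (0,5) (0,6)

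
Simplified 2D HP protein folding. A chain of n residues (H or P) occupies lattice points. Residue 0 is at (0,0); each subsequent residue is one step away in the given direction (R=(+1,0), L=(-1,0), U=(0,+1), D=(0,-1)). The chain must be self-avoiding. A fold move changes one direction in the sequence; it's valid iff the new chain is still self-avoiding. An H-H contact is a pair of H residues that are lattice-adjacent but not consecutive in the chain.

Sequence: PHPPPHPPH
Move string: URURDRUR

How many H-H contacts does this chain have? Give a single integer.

Positions: [(0, 0), (0, 1), (1, 1), (1, 2), (2, 2), (2, 1), (3, 1), (3, 2), (4, 2)]
No H-H contacts found.

Answer: 0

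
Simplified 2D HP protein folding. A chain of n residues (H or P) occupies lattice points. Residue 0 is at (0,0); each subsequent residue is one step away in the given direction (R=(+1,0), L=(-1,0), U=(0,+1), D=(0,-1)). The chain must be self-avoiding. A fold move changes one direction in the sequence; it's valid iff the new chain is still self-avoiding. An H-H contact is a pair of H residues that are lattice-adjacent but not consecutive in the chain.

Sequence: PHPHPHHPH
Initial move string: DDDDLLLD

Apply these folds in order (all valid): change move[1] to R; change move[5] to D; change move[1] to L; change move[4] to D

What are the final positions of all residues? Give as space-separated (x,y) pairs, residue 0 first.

Answer: (0,0) (0,-1) (-1,-1) (-1,-2) (-1,-3) (-1,-4) (-1,-5) (-2,-5) (-2,-6)

Derivation:
Initial moves: DDDDLLLD
Fold: move[1]->R => DRDDLLLD (positions: [(0, 0), (0, -1), (1, -1), (1, -2), (1, -3), (0, -3), (-1, -3), (-2, -3), (-2, -4)])
Fold: move[5]->D => DRDDLDLD (positions: [(0, 0), (0, -1), (1, -1), (1, -2), (1, -3), (0, -3), (0, -4), (-1, -4), (-1, -5)])
Fold: move[1]->L => DLDDLDLD (positions: [(0, 0), (0, -1), (-1, -1), (-1, -2), (-1, -3), (-2, -3), (-2, -4), (-3, -4), (-3, -5)])
Fold: move[4]->D => DLDDDDLD (positions: [(0, 0), (0, -1), (-1, -1), (-1, -2), (-1, -3), (-1, -4), (-1, -5), (-2, -5), (-2, -6)])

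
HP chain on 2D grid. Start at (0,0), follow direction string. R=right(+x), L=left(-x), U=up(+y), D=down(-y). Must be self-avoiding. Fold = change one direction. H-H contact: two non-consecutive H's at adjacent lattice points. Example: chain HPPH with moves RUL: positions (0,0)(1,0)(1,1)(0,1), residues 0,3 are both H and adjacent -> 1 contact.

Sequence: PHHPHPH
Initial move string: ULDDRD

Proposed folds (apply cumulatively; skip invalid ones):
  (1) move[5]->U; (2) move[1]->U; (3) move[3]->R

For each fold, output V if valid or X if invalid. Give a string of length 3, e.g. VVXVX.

Initial: ULDDRD -> [(0, 0), (0, 1), (-1, 1), (-1, 0), (-1, -1), (0, -1), (0, -2)]
Fold 1: move[5]->U => ULDDRU INVALID (collision), skipped
Fold 2: move[1]->U => UUDDRD INVALID (collision), skipped
Fold 3: move[3]->R => ULDRRD INVALID (collision), skipped

Answer: XXX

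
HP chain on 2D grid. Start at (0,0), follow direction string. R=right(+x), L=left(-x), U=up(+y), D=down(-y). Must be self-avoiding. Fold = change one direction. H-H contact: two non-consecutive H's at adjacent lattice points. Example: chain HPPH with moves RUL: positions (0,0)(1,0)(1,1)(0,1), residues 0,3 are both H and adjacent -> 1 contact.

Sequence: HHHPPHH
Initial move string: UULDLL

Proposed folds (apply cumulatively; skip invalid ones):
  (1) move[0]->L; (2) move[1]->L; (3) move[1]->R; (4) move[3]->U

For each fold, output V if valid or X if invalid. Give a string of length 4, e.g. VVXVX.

Answer: VVXV

Derivation:
Initial: UULDLL -> [(0, 0), (0, 1), (0, 2), (-1, 2), (-1, 1), (-2, 1), (-3, 1)]
Fold 1: move[0]->L => LULDLL VALID
Fold 2: move[1]->L => LLLDLL VALID
Fold 3: move[1]->R => LRLDLL INVALID (collision), skipped
Fold 4: move[3]->U => LLLULL VALID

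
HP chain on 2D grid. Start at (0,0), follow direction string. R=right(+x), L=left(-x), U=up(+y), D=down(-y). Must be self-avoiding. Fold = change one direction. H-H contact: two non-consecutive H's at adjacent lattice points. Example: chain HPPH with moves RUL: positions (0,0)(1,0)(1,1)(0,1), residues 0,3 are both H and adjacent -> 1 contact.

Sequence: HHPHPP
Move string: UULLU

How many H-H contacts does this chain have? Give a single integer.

Answer: 0

Derivation:
Positions: [(0, 0), (0, 1), (0, 2), (-1, 2), (-2, 2), (-2, 3)]
No H-H contacts found.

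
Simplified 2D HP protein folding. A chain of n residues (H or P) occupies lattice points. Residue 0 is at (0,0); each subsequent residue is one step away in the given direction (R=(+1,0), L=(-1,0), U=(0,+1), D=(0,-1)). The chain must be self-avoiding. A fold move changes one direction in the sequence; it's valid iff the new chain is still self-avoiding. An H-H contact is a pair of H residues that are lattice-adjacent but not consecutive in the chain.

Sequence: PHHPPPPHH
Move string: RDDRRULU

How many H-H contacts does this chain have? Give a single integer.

Answer: 2

Derivation:
Positions: [(0, 0), (1, 0), (1, -1), (1, -2), (2, -2), (3, -2), (3, -1), (2, -1), (2, 0)]
H-H contact: residue 1 @(1,0) - residue 8 @(2, 0)
H-H contact: residue 2 @(1,-1) - residue 7 @(2, -1)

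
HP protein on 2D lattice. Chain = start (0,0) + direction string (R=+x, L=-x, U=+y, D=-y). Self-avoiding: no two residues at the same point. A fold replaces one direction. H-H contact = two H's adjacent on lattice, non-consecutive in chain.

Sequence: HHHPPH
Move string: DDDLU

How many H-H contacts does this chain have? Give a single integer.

Answer: 1

Derivation:
Positions: [(0, 0), (0, -1), (0, -2), (0, -3), (-1, -3), (-1, -2)]
H-H contact: residue 2 @(0,-2) - residue 5 @(-1, -2)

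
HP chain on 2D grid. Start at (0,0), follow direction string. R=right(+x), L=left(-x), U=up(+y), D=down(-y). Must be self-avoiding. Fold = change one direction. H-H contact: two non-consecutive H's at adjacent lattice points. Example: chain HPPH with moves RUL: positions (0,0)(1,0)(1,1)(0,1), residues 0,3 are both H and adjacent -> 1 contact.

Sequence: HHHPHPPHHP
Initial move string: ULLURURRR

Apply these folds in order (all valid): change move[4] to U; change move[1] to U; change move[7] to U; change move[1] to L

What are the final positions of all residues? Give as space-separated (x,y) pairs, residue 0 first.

Answer: (0,0) (0,1) (-1,1) (-2,1) (-2,2) (-2,3) (-2,4) (-1,4) (-1,5) (0,5)

Derivation:
Initial moves: ULLURURRR
Fold: move[4]->U => ULLUUURRR (positions: [(0, 0), (0, 1), (-1, 1), (-2, 1), (-2, 2), (-2, 3), (-2, 4), (-1, 4), (0, 4), (1, 4)])
Fold: move[1]->U => UULUUURRR (positions: [(0, 0), (0, 1), (0, 2), (-1, 2), (-1, 3), (-1, 4), (-1, 5), (0, 5), (1, 5), (2, 5)])
Fold: move[7]->U => UULUUURUR (positions: [(0, 0), (0, 1), (0, 2), (-1, 2), (-1, 3), (-1, 4), (-1, 5), (0, 5), (0, 6), (1, 6)])
Fold: move[1]->L => ULLUUURUR (positions: [(0, 0), (0, 1), (-1, 1), (-2, 1), (-2, 2), (-2, 3), (-2, 4), (-1, 4), (-1, 5), (0, 5)])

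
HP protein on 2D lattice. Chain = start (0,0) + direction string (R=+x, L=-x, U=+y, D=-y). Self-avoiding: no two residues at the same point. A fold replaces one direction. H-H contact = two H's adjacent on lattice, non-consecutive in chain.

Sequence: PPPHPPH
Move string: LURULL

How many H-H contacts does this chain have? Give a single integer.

Answer: 0

Derivation:
Positions: [(0, 0), (-1, 0), (-1, 1), (0, 1), (0, 2), (-1, 2), (-2, 2)]
No H-H contacts found.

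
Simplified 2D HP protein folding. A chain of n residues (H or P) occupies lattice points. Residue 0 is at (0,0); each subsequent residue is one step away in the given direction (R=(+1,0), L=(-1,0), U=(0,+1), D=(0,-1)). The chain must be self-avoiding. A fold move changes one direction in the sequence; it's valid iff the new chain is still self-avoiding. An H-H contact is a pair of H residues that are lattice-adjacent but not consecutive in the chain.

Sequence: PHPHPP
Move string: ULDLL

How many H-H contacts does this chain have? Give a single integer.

Positions: [(0, 0), (0, 1), (-1, 1), (-1, 0), (-2, 0), (-3, 0)]
No H-H contacts found.

Answer: 0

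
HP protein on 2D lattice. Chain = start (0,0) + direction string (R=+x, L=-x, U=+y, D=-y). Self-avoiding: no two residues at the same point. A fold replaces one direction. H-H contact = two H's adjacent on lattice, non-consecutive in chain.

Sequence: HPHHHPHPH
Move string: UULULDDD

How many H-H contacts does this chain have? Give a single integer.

Positions: [(0, 0), (0, 1), (0, 2), (-1, 2), (-1, 3), (-2, 3), (-2, 2), (-2, 1), (-2, 0)]
H-H contact: residue 3 @(-1,2) - residue 6 @(-2, 2)

Answer: 1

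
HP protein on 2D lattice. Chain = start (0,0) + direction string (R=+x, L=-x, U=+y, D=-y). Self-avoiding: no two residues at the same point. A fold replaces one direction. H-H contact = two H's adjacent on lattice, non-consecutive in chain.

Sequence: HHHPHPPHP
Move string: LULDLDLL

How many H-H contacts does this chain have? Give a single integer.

Answer: 1

Derivation:
Positions: [(0, 0), (-1, 0), (-1, 1), (-2, 1), (-2, 0), (-3, 0), (-3, -1), (-4, -1), (-5, -1)]
H-H contact: residue 1 @(-1,0) - residue 4 @(-2, 0)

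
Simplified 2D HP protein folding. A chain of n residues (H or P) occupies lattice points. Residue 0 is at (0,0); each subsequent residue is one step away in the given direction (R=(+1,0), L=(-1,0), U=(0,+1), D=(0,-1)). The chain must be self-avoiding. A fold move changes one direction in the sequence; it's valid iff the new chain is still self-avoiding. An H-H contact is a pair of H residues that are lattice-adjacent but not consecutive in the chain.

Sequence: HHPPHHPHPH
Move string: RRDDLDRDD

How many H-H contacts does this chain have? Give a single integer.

Positions: [(0, 0), (1, 0), (2, 0), (2, -1), (2, -2), (1, -2), (1, -3), (2, -3), (2, -4), (2, -5)]
H-H contact: residue 4 @(2,-2) - residue 7 @(2, -3)

Answer: 1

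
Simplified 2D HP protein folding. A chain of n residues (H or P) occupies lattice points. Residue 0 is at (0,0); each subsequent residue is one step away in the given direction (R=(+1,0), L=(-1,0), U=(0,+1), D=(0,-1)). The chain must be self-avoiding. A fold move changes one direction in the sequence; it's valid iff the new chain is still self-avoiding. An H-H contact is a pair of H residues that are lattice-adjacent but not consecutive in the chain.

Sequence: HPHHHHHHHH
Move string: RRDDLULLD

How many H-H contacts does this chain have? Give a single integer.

Answer: 2

Derivation:
Positions: [(0, 0), (1, 0), (2, 0), (2, -1), (2, -2), (1, -2), (1, -1), (0, -1), (-1, -1), (-1, -2)]
H-H contact: residue 0 @(0,0) - residue 7 @(0, -1)
H-H contact: residue 3 @(2,-1) - residue 6 @(1, -1)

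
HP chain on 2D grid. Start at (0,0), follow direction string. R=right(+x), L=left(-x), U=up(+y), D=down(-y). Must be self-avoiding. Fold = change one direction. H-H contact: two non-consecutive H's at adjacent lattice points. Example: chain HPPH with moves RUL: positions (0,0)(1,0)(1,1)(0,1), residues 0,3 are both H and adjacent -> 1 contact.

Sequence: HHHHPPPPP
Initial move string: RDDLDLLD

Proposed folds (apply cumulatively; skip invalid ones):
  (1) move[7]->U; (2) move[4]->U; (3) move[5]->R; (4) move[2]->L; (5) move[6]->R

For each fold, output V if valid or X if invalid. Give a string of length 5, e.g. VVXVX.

Answer: VVXVX

Derivation:
Initial: RDDLDLLD -> [(0, 0), (1, 0), (1, -1), (1, -2), (0, -2), (0, -3), (-1, -3), (-2, -3), (-2, -4)]
Fold 1: move[7]->U => RDDLDLLU VALID
Fold 2: move[4]->U => RDDLULLU VALID
Fold 3: move[5]->R => RDDLURLU INVALID (collision), skipped
Fold 4: move[2]->L => RDLLULLU VALID
Fold 5: move[6]->R => RDLLULRU INVALID (collision), skipped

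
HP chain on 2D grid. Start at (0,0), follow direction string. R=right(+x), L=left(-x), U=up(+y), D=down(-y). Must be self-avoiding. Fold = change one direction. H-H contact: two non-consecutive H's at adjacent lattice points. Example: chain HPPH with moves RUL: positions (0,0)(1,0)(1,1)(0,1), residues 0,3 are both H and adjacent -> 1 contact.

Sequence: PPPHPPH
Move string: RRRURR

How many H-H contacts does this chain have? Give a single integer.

Answer: 0

Derivation:
Positions: [(0, 0), (1, 0), (2, 0), (3, 0), (3, 1), (4, 1), (5, 1)]
No H-H contacts found.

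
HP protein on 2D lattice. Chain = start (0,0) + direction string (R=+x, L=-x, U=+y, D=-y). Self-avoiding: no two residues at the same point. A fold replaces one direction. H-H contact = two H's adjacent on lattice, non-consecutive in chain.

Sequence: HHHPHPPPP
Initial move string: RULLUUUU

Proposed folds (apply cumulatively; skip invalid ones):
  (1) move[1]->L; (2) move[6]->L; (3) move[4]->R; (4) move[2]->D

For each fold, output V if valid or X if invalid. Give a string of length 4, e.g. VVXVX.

Initial: RULLUUUU -> [(0, 0), (1, 0), (1, 1), (0, 1), (-1, 1), (-1, 2), (-1, 3), (-1, 4), (-1, 5)]
Fold 1: move[1]->L => RLLLUUUU INVALID (collision), skipped
Fold 2: move[6]->L => RULLUULU VALID
Fold 3: move[4]->R => RULLRULU INVALID (collision), skipped
Fold 4: move[2]->D => RUDLUULU INVALID (collision), skipped

Answer: XVXX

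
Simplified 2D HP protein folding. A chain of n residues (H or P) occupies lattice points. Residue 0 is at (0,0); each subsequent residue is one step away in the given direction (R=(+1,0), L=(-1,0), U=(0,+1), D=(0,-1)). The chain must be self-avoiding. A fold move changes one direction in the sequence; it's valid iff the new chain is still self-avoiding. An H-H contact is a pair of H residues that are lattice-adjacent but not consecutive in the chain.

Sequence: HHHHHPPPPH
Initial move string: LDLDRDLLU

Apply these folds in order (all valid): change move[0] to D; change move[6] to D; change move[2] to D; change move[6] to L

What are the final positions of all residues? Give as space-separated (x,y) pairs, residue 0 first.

Initial moves: LDLDRDLLU
Fold: move[0]->D => DDLDRDLLU (positions: [(0, 0), (0, -1), (0, -2), (-1, -2), (-1, -3), (0, -3), (0, -4), (-1, -4), (-2, -4), (-2, -3)])
Fold: move[6]->D => DDLDRDDLU (positions: [(0, 0), (0, -1), (0, -2), (-1, -2), (-1, -3), (0, -3), (0, -4), (0, -5), (-1, -5), (-1, -4)])
Fold: move[2]->D => DDDDRDDLU (positions: [(0, 0), (0, -1), (0, -2), (0, -3), (0, -4), (1, -4), (1, -5), (1, -6), (0, -6), (0, -5)])
Fold: move[6]->L => DDDDRDLLU (positions: [(0, 0), (0, -1), (0, -2), (0, -3), (0, -4), (1, -4), (1, -5), (0, -5), (-1, -5), (-1, -4)])

Answer: (0,0) (0,-1) (0,-2) (0,-3) (0,-4) (1,-4) (1,-5) (0,-5) (-1,-5) (-1,-4)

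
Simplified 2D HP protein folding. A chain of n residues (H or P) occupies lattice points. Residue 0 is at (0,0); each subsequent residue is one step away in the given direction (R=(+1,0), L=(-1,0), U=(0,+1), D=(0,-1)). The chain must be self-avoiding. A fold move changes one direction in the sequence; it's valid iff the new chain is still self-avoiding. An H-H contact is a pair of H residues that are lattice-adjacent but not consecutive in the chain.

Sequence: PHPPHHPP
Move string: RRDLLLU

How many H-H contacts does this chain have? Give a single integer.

Positions: [(0, 0), (1, 0), (2, 0), (2, -1), (1, -1), (0, -1), (-1, -1), (-1, 0)]
H-H contact: residue 1 @(1,0) - residue 4 @(1, -1)

Answer: 1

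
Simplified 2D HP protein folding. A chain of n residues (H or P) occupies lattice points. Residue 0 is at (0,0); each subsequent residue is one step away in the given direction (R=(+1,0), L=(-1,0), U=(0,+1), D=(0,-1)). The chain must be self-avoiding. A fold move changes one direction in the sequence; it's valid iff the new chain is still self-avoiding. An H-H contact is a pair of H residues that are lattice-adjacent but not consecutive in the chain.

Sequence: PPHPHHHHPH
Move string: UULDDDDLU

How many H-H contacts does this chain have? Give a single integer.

Answer: 1

Derivation:
Positions: [(0, 0), (0, 1), (0, 2), (-1, 2), (-1, 1), (-1, 0), (-1, -1), (-1, -2), (-2, -2), (-2, -1)]
H-H contact: residue 6 @(-1,-1) - residue 9 @(-2, -1)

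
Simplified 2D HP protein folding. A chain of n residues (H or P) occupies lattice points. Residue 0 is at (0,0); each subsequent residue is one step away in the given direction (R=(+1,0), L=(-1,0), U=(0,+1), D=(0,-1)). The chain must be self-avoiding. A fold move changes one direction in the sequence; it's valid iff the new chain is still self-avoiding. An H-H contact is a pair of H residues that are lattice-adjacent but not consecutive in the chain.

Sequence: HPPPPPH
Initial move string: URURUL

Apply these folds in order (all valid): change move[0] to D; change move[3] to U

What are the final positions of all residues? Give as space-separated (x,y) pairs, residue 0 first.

Answer: (0,0) (0,-1) (1,-1) (1,0) (1,1) (1,2) (0,2)

Derivation:
Initial moves: URURUL
Fold: move[0]->D => DRURUL (positions: [(0, 0), (0, -1), (1, -1), (1, 0), (2, 0), (2, 1), (1, 1)])
Fold: move[3]->U => DRUUUL (positions: [(0, 0), (0, -1), (1, -1), (1, 0), (1, 1), (1, 2), (0, 2)])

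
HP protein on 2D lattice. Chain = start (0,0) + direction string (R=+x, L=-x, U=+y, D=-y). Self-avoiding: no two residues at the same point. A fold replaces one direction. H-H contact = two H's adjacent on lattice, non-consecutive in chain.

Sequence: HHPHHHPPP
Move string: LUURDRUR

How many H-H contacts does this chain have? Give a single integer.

Answer: 1

Derivation:
Positions: [(0, 0), (-1, 0), (-1, 1), (-1, 2), (0, 2), (0, 1), (1, 1), (1, 2), (2, 2)]
H-H contact: residue 0 @(0,0) - residue 5 @(0, 1)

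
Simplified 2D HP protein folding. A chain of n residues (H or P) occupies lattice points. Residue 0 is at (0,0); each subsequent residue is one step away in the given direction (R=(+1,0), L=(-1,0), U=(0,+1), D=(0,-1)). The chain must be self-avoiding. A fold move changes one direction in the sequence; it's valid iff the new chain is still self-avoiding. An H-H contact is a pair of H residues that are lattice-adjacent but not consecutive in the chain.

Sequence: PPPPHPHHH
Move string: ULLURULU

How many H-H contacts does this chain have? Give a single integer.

Positions: [(0, 0), (0, 1), (-1, 1), (-2, 1), (-2, 2), (-1, 2), (-1, 3), (-2, 3), (-2, 4)]
H-H contact: residue 4 @(-2,2) - residue 7 @(-2, 3)

Answer: 1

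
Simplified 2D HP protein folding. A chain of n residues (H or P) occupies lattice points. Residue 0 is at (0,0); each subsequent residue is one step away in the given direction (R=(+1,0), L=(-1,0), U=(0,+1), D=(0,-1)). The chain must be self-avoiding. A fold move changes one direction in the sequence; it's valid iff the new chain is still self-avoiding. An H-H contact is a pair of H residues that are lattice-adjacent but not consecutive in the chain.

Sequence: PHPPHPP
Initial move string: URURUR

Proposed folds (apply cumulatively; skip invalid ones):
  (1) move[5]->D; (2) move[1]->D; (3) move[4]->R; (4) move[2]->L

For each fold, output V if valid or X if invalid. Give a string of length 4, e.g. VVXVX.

Answer: XXVX

Derivation:
Initial: URURUR -> [(0, 0), (0, 1), (1, 1), (1, 2), (2, 2), (2, 3), (3, 3)]
Fold 1: move[5]->D => URURUD INVALID (collision), skipped
Fold 2: move[1]->D => UDURUR INVALID (collision), skipped
Fold 3: move[4]->R => URURRR VALID
Fold 4: move[2]->L => URLRRR INVALID (collision), skipped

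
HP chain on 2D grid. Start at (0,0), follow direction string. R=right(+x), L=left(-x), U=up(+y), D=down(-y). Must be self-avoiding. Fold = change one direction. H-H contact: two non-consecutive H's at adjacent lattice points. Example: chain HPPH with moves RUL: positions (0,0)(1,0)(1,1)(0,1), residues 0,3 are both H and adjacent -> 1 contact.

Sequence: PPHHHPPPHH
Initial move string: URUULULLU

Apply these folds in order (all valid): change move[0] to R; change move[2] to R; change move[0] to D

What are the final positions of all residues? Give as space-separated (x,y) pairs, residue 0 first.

Answer: (0,0) (0,-1) (1,-1) (2,-1) (2,0) (1,0) (1,1) (0,1) (-1,1) (-1,2)

Derivation:
Initial moves: URUULULLU
Fold: move[0]->R => RRUULULLU (positions: [(0, 0), (1, 0), (2, 0), (2, 1), (2, 2), (1, 2), (1, 3), (0, 3), (-1, 3), (-1, 4)])
Fold: move[2]->R => RRRULULLU (positions: [(0, 0), (1, 0), (2, 0), (3, 0), (3, 1), (2, 1), (2, 2), (1, 2), (0, 2), (0, 3)])
Fold: move[0]->D => DRRULULLU (positions: [(0, 0), (0, -1), (1, -1), (2, -1), (2, 0), (1, 0), (1, 1), (0, 1), (-1, 1), (-1, 2)])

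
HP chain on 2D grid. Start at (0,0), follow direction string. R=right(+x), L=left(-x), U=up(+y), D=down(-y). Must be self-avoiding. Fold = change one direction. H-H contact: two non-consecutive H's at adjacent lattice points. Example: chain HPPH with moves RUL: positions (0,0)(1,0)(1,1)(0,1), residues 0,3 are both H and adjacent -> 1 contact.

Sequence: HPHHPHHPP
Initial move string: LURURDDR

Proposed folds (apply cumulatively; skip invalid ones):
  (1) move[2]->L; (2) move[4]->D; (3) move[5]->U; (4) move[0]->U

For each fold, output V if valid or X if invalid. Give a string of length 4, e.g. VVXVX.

Initial: LURURDDR -> [(0, 0), (-1, 0), (-1, 1), (0, 1), (0, 2), (1, 2), (1, 1), (1, 0), (2, 0)]
Fold 1: move[2]->L => LULURDDR INVALID (collision), skipped
Fold 2: move[4]->D => LURUDDDR INVALID (collision), skipped
Fold 3: move[5]->U => LURURUDR INVALID (collision), skipped
Fold 4: move[0]->U => UURURDDR VALID

Answer: XXXV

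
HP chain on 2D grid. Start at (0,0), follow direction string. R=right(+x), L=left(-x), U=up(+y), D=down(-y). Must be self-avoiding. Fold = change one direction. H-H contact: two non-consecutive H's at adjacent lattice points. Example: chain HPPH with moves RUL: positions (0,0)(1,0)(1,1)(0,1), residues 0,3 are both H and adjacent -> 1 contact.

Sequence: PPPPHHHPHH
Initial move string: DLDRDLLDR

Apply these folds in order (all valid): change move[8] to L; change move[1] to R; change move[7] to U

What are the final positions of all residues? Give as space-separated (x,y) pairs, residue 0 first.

Answer: (0,0) (0,-1) (1,-1) (1,-2) (2,-2) (2,-3) (1,-3) (0,-3) (0,-2) (-1,-2)

Derivation:
Initial moves: DLDRDLLDR
Fold: move[8]->L => DLDRDLLDL (positions: [(0, 0), (0, -1), (-1, -1), (-1, -2), (0, -2), (0, -3), (-1, -3), (-2, -3), (-2, -4), (-3, -4)])
Fold: move[1]->R => DRDRDLLDL (positions: [(0, 0), (0, -1), (1, -1), (1, -2), (2, -2), (2, -3), (1, -3), (0, -3), (0, -4), (-1, -4)])
Fold: move[7]->U => DRDRDLLUL (positions: [(0, 0), (0, -1), (1, -1), (1, -2), (2, -2), (2, -3), (1, -3), (0, -3), (0, -2), (-1, -2)])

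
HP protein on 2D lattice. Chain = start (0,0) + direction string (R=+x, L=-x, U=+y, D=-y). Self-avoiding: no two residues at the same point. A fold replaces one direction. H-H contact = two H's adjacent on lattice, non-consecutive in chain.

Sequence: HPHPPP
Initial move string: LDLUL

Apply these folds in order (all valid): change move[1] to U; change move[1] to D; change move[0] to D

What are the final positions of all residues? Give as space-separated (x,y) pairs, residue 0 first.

Answer: (0,0) (0,-1) (0,-2) (-1,-2) (-1,-1) (-2,-1)

Derivation:
Initial moves: LDLUL
Fold: move[1]->U => LULUL (positions: [(0, 0), (-1, 0), (-1, 1), (-2, 1), (-2, 2), (-3, 2)])
Fold: move[1]->D => LDLUL (positions: [(0, 0), (-1, 0), (-1, -1), (-2, -1), (-2, 0), (-3, 0)])
Fold: move[0]->D => DDLUL (positions: [(0, 0), (0, -1), (0, -2), (-1, -2), (-1, -1), (-2, -1)])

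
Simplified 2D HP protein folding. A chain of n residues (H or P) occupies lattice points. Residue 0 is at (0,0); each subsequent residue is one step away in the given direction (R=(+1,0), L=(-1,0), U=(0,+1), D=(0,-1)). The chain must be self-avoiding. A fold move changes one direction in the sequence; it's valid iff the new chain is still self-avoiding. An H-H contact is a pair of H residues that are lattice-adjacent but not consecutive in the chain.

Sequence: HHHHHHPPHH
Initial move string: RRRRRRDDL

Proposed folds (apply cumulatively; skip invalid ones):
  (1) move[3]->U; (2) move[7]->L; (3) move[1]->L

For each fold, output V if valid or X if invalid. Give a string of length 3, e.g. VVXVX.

Answer: VXX

Derivation:
Initial: RRRRRRDDL -> [(0, 0), (1, 0), (2, 0), (3, 0), (4, 0), (5, 0), (6, 0), (6, -1), (6, -2), (5, -2)]
Fold 1: move[3]->U => RRRURRDDL VALID
Fold 2: move[7]->L => RRRURRDLL INVALID (collision), skipped
Fold 3: move[1]->L => RLRURRDDL INVALID (collision), skipped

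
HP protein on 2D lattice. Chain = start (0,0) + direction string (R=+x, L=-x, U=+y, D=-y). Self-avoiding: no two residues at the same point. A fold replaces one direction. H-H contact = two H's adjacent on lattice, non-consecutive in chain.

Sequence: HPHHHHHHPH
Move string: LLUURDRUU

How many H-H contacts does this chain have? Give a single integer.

Positions: [(0, 0), (-1, 0), (-2, 0), (-2, 1), (-2, 2), (-1, 2), (-1, 1), (0, 1), (0, 2), (0, 3)]
H-H contact: residue 0 @(0,0) - residue 7 @(0, 1)
H-H contact: residue 3 @(-2,1) - residue 6 @(-1, 1)

Answer: 2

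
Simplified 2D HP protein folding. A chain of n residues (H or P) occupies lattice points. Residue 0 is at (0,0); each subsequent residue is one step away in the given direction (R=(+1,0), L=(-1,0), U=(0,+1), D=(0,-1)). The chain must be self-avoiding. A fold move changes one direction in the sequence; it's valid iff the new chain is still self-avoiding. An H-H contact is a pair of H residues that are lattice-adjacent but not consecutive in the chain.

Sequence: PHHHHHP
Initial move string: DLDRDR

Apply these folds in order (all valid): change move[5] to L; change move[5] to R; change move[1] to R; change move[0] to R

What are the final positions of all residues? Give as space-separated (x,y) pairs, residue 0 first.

Initial moves: DLDRDR
Fold: move[5]->L => DLDRDL (positions: [(0, 0), (0, -1), (-1, -1), (-1, -2), (0, -2), (0, -3), (-1, -3)])
Fold: move[5]->R => DLDRDR (positions: [(0, 0), (0, -1), (-1, -1), (-1, -2), (0, -2), (0, -3), (1, -3)])
Fold: move[1]->R => DRDRDR (positions: [(0, 0), (0, -1), (1, -1), (1, -2), (2, -2), (2, -3), (3, -3)])
Fold: move[0]->R => RRDRDR (positions: [(0, 0), (1, 0), (2, 0), (2, -1), (3, -1), (3, -2), (4, -2)])

Answer: (0,0) (1,0) (2,0) (2,-1) (3,-1) (3,-2) (4,-2)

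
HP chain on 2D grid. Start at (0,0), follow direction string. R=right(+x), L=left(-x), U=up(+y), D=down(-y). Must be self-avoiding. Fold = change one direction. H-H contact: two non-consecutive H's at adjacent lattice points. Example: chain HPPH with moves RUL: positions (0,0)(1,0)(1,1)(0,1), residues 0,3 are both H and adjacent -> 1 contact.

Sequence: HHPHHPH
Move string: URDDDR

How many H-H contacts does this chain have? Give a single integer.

Positions: [(0, 0), (0, 1), (1, 1), (1, 0), (1, -1), (1, -2), (2, -2)]
H-H contact: residue 0 @(0,0) - residue 3 @(1, 0)

Answer: 1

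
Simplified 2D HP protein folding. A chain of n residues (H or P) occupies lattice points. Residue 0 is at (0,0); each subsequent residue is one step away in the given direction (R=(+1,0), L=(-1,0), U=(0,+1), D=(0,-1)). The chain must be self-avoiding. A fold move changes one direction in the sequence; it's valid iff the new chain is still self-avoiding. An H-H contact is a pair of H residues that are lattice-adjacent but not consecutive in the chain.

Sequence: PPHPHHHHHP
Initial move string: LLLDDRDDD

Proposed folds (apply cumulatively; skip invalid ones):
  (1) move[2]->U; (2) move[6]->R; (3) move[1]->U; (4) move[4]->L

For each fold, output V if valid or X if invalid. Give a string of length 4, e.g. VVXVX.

Answer: XVVX

Derivation:
Initial: LLLDDRDDD -> [(0, 0), (-1, 0), (-2, 0), (-3, 0), (-3, -1), (-3, -2), (-2, -2), (-2, -3), (-2, -4), (-2, -5)]
Fold 1: move[2]->U => LLUDDRDDD INVALID (collision), skipped
Fold 2: move[6]->R => LLLDDRRDD VALID
Fold 3: move[1]->U => LULDDRRDD VALID
Fold 4: move[4]->L => LULDLRRDD INVALID (collision), skipped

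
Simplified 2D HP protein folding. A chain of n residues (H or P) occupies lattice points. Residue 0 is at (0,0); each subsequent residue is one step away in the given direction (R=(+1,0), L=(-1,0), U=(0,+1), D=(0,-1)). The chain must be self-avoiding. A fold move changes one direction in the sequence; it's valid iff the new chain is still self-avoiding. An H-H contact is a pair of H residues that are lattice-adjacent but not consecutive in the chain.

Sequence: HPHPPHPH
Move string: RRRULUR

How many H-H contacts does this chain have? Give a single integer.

Answer: 1

Derivation:
Positions: [(0, 0), (1, 0), (2, 0), (3, 0), (3, 1), (2, 1), (2, 2), (3, 2)]
H-H contact: residue 2 @(2,0) - residue 5 @(2, 1)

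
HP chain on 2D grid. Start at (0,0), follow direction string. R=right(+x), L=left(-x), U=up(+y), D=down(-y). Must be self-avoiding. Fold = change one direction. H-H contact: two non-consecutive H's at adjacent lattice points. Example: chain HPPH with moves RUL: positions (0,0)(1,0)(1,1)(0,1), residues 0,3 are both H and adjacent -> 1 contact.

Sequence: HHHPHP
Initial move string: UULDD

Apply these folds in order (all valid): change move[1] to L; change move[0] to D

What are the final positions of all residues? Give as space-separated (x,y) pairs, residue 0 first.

Answer: (0,0) (0,-1) (-1,-1) (-2,-1) (-2,-2) (-2,-3)

Derivation:
Initial moves: UULDD
Fold: move[1]->L => ULLDD (positions: [(0, 0), (0, 1), (-1, 1), (-2, 1), (-2, 0), (-2, -1)])
Fold: move[0]->D => DLLDD (positions: [(0, 0), (0, -1), (-1, -1), (-2, -1), (-2, -2), (-2, -3)])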